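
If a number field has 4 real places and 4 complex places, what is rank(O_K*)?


By Dirichlet's unit theorem:
rank = r1 + r2 - 1
= 4 + 4 - 1
= 7

7


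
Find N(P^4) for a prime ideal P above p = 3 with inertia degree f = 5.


N(P^a) = p^(a*f)
= 3^(4*5)
= 3^20
= 3486784401

3486784401


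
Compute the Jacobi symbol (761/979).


Compute (761/979) via quadratic reciprocity:
  reciprocity: (761/979) -> +(979/761)
  reduce: (218/761)
  pull out 2: (2/761) = +1  (since 761 mod 8 = 1)
  reciprocity: (109/761) -> +(761/109)
  reduce: (107/109)
  reciprocity: (107/109) -> +(109/107)
  reduce: (2/107)
  pull out 2: (2/107) = -1  (since 107 mod 8 = 3)
  (1/107) = 1
Product of signs = -1

-1


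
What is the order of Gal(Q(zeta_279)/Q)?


|Gal(Q(zeta_279)/Q)| = phi(279)
= 180

180


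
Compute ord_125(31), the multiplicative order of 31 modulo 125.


We want ord_125(31), the smallest k >= 1 with 31^k = 1 mod 125.
n = 125 = 5^3, phi(125) = 100; the order divides phi(n).
Divisors of 100: 1, 2, 4, 5, 10, 20, 25, 50, 100
Repeated squaring mod 125: 31^1 = 31, 31^2 = 86, 31^4 = 21, 31^8 = 66, 31^16 = 106, 31^32 = 111, 31^64 = 71
Test divisors in increasing order:
  k=1: 31^1 = 31 mod 125
  k=2: 31^2 = 86 mod 125
  k=4: 31^4 = 21 mod 125
  k=5: 31^5 = 21 * 31 = 26 mod 125
  k=10: 31^10 = 66 * 86 = 51 mod 125
  k=20: 31^20 = 106 * 21 = 101 mod 125
  k=25: 31^25 = 106 * 66 * 31 = 1 mod 125  <- first divisor giving 1
Order = 25

25


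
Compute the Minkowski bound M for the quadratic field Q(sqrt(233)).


d = 233, d mod 4 = 1, so disc(K) = d = 233; |disc(K)| = 233
Real quadratic field, so n = 2, s = r2 = 0, r1 = 2
M = (n!/n^n) * (4/pi)^s * sqrt(|disc(K)|) = (2!/2^2) * (4/pi)^0 * sqrt(233)
= 0.5 * 1.000000 * 15.264338
= 7.6322

7.6322


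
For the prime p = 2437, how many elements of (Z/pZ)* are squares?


For prime p, the number of non-zero quadratic residues is (p-1)/2.
= (2437-1)/2
= 1218

1218


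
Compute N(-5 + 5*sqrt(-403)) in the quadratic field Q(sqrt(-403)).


N(a + b*sqrt(d)) = a^2 - d*b^2
= (-5)^2 - (-403)*(5)^2
= 25 + 10075
= 10100

10100


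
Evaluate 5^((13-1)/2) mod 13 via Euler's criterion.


p = 13 is prime and the exponent is (p-1)/2 = 6, so by Euler's criterion 5^6 = (5/13) = +1 or -1 mod 13.
Compute by square-and-multiply:
  6 = 4 + 2 (binary 110)
  Repeated squaring mod 13: 5^1 = 5, 5^2 = 12, 5^4 = 1
  5^6 = 5^4 * 5^2 = 1 * 12 mod 13
    1 * 12 = 12 = 12 mod 13
  5^6 = 12 mod 13
Result 12 = p - 1 = -1 mod 13: 5 is a quadratic non-residue mod 13. As a residue in [0, p-1] the value is 12.
5^6 mod 13 = 12

12


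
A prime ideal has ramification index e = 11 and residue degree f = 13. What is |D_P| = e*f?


|D_P| = e * f
= 11 * 13
= 143

143


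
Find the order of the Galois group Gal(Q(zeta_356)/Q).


|Gal(Q(zeta_356)/Q)| = phi(356)
= 176

176


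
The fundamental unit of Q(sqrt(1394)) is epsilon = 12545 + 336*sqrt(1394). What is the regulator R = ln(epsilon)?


epsilon = 12545 + 336*sqrt(1394)
= 25090.0000
R = ln(25090.0000)
= 10.1302

10.1302


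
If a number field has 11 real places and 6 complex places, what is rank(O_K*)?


By Dirichlet's unit theorem:
rank = r1 + r2 - 1
= 11 + 6 - 1
= 16

16


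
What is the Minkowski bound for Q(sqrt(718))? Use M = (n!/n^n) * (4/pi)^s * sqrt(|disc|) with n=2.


d = 718, d mod 4 = 2, so disc(K) = 4d = 2872; |disc(K)| = 2872
Real quadratic field, so n = 2, s = r2 = 0, r1 = 2
M = (n!/n^n) * (4/pi)^s * sqrt(|disc(K)|) = (2!/2^2) * (4/pi)^0 * sqrt(2872)
= 0.5 * 1.000000 * 53.591044
= 26.7955

26.7955


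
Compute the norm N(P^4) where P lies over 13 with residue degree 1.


N(P^a) = p^(a*f)
= 13^(4*1)
= 13^4
= 28561

28561


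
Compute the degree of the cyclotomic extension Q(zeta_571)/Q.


The degree equals Euler's totient phi(571).
571 = 571
phi(571) = 570

570


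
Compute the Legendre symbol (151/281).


p = 281 is prime, so compute (151/281) with the reciprocity algorithm (Jacobi-symbol steps: pull out 2s via (2/n), flip via reciprocity, reduce):
  reciprocity: (151/281) -> +(281/151)
  reduce: (130/151)
  pull out 2: (2/151) = +1  (since 151 mod 8 = 7)
  reciprocity: (65/151) -> +(151/65)
  reduce: (21/65)
  reciprocity: (21/65) -> +(65/21)
  reduce: (2/21)
  pull out 2: (2/21) = -1  (since 21 mod 8 = 5)
  (1/21) = 1
Product of signs = -1
(151/281) = -1

-1


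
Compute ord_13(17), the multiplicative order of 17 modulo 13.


We want ord_13(17), the smallest k >= 1 with 17^k = 1 mod 13.
n = 13 = 13, phi(13) = 12; the order divides phi(n).
Divisors of 12: 1, 2, 3, 4, 6, 12
Repeated squaring mod 13: 17^1 = 4, 17^2 = 3, 17^4 = 9, 17^8 = 3
Test divisors in increasing order:
  k=1: 17^1 = 4 mod 13
  k=2: 17^2 = 3 mod 13
  k=3: 17^3 = 3 * 4 = 12 mod 13
  k=4: 17^4 = 9 mod 13
  k=6: 17^6 = 9 * 3 = 1 mod 13  <- first divisor giving 1
Order = 6

6


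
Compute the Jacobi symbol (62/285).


Compute (62/285) via quadratic reciprocity:
  pull out 2: (2/285) = -1  (since 285 mod 8 = 5)
  reciprocity: (31/285) -> +(285/31)
  reduce: (6/31)
  pull out 2: (2/31) = +1  (since 31 mod 8 = 7)
  reciprocity: (3/31) -> -(31/3)
  reduce: (1/3)
  (1/3) = 1
Product of signs = 1

1


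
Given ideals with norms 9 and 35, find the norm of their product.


N(IJ) = N(I) * N(J)
= 9 * 35
= 315

315


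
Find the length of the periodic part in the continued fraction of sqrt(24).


Run the CF algorithm for sqrt(24).
a_0 = floor(sqrt(24)) = 4; set m_0=0, q_0=1.
Recurrence: m' = q*a - m,  q' = (d - m'^2)/q,  a' = floor((a_0 + m')/q').
  step 1: m=4, q=8, a=1
  step 2: m=4, q=1, a=8
a_2 = 2*a_0 = 8, so the period closes here.
sqrt(24) = [4; 1, 8]
Period length = 2

2


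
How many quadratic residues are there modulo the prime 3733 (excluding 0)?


For prime p, the number of non-zero quadratic residues is (p-1)/2.
= (3733-1)/2
= 1866

1866


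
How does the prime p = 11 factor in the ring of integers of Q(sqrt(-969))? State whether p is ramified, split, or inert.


K = Q(sqrt(-969)). Since d mod 4 = 3, disc(K) = -3876.
Check p | disc: -3876 mod 11 = 7.
p does not divide disc. Compute Legendre symbol (d/p):
10^((11-1)/2) mod 11 = -1
(d/p) = -1, so p is inert: (p) stays prime with e=1, f=2, g=1.
Therefore p is inert.

inert


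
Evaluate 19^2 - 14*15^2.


x^2 - d*y^2
= 19^2 - 14*15^2
= 361 - 3150
= -2789

-2789


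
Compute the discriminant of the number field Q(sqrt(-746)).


For K = Q(sqrt(d)) with d squarefree: disc(K) = d if d = 1 mod 4, and disc(K) = 4d if d = 2 or 3 mod 4.
Here d = -746, and d mod 4 = 2.
d = 2 mod 4, not 1 (O_K = Z[sqrt(d)]), so disc(K) = 4d = 4 * (-746) = -2984

-2984


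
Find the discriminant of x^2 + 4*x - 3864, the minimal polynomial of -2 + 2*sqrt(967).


The element -2 + 2*sqrt(967) has minimal polynomial:
x^2 + 4*x - 3864
Discriminant = (4)^2 - 4*(-3864)
= 16 + 15456
= 15472

15472


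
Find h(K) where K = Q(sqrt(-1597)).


K = Q(sqrt(-1597)). d mod 4 = 3, so D = disc(K) = 4d = -6388
h(K) equals the number of primitive reduced positive-definite forms (a, b, c) = a*x^2 + b*x*y + c*y^2 with b^2 - 4ac = D,
where reduced means |b| <= a <= c, with b >= 0 whenever |b| = a or a = c, and primitive means gcd(a, b, c) = 1.
Reduced forces 3a^2 <= |D| = 6388, so 1 <= a <= 46; b must have the parity of D, and c = (b^2 - D)/(4a) must be an integer >= a.
Enumerate a = 1..46, b in [-a, a]:
  a=1: (1, 0, 1597)  [1]
  a=2: (2, 2, 799)  [1]
  a=3..10: none
  a=11: (11, -6, 146), (11, 6, 146)  [2]
  a=12..16: none
  a=17: (17, -2, 94), (17, 2, 94)  [2]
  a=18..21: none
  a=22: (22, -6, 73), (22, 6, 73)  [2]
  a=23: (23, -12, 71), (23, 12, 71)  [2]
  a=24..33: none
  a=34: (34, -2, 47), (34, 2, 47)  [2]
  a=35..40: none
  a=41: (41, -34, 46), (41, 34, 46)  [2]
  a=42..46: none
Total reduced forms: 1 + 1 + 2 + 2 + 2 + 2 + 2 + 2 = 14
h = 14

14


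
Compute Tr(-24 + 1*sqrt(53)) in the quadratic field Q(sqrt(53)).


Tr(a + b*sqrt(d)) = (a + b*sqrt(d)) + (a - b*sqrt(d)) = 2a
= 2 * (-24)
= -48

-48


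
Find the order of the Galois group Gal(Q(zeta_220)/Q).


|Gal(Q(zeta_220)/Q)| = phi(220)
= 80

80


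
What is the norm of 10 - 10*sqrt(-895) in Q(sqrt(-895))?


N(a + b*sqrt(d)) = a^2 - d*b^2
= (10)^2 - (-895)*(-10)^2
= 100 + 89500
= 89600

89600


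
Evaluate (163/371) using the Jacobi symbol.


Compute (163/371) via quadratic reciprocity:
  reciprocity: (163/371) -> -(371/163)
  reduce: (45/163)
  reciprocity: (45/163) -> +(163/45)
  reduce: (28/45)
  pull out 2: (2/45) = -1  (since 45 mod 8 = 5)
  pull out 2: (2/45) = -1  (since 45 mod 8 = 5)
  reciprocity: (7/45) -> +(45/7)
  reduce: (3/7)
  reciprocity: (3/7) -> -(7/3)
  reduce: (1/3)
  (1/3) = 1
Product of signs = 1

1


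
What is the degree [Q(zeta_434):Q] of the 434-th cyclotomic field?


The degree equals Euler's totient phi(434).
434 = 2 * 7 * 31
phi(434) = 180

180


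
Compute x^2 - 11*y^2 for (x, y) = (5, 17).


x^2 - d*y^2
= 5^2 - 11*17^2
= 25 - 3179
= -3154

-3154


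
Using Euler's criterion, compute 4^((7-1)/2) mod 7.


p = 7 is prime and the exponent is (p-1)/2 = 3, so by Euler's criterion 4^3 = (4/7) = +1 or -1 mod 7.
Compute by square-and-multiply:
  3 = 2 + 1 (binary 11)
  Repeated squaring mod 7: 4^1 = 4, 4^2 = 2
  4^3 = 4^2 * 4^1 = 2 * 4 mod 7
    2 * 4 = 8 = 1 mod 7
  4^3 = 1 mod 7
Result 1: 4 is a quadratic residue mod 7.
4^3 mod 7 = 1

1


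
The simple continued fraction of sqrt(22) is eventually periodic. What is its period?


Run the CF algorithm for sqrt(22).
a_0 = floor(sqrt(22)) = 4; set m_0=0, q_0=1.
Recurrence: m' = q*a - m,  q' = (d - m'^2)/q,  a' = floor((a_0 + m')/q').
  step 1: m=4, q=6, a=1
  step 2: m=2, q=3, a=2
  step 3: m=4, q=2, a=4
  step 4: m=4, q=3, a=2
  step 5: m=2, q=6, a=1
  step 6: m=4, q=1, a=8
a_6 = 2*a_0 = 8, so the period closes here.
sqrt(22) = [4; 1, 2, 4, 2, 1, 8]
Period length = 6

6


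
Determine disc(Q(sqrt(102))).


For K = Q(sqrt(d)) with d squarefree: disc(K) = d if d = 1 mod 4, and disc(K) = 4d if d = 2 or 3 mod 4.
Here d = 102, and d mod 4 = 2.
d = 2 mod 4, not 1 (O_K = Z[sqrt(d)]), so disc(K) = 4d = 4 * (102) = 408

408


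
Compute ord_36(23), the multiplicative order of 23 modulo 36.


We want ord_36(23), the smallest k >= 1 with 23^k = 1 mod 36.
n = 36 = 2^2 * 3^2, phi(36) = 12; the order divides phi(n).
Divisors of 12: 1, 2, 3, 4, 6, 12
Repeated squaring mod 36: 23^1 = 23, 23^2 = 25, 23^4 = 13, 23^8 = 25
Test divisors in increasing order:
  k=1: 23^1 = 23 mod 36
  k=2: 23^2 = 25 mod 36
  k=3: 23^3 = 25 * 23 = 35 mod 36
  k=4: 23^4 = 13 mod 36
  k=6: 23^6 = 13 * 25 = 1 mod 36  <- first divisor giving 1
Order = 6

6


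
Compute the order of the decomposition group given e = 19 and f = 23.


|D_P| = e * f
= 19 * 23
= 437

437


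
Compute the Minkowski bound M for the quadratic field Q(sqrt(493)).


d = 493, d mod 4 = 1, so disc(K) = d = 493; |disc(K)| = 493
Real quadratic field, so n = 2, s = r2 = 0, r1 = 2
M = (n!/n^n) * (4/pi)^s * sqrt(|disc(K)|) = (2!/2^2) * (4/pi)^0 * sqrt(493)
= 0.5 * 1.000000 * 22.203603
= 11.1018

11.1018


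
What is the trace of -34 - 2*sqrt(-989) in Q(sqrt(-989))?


Tr(a + b*sqrt(d)) = (a + b*sqrt(d)) + (a - b*sqrt(d)) = 2a
= 2 * (-34)
= -68

-68


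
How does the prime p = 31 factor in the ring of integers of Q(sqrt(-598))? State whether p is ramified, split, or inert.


K = Q(sqrt(-598)). Since d mod 4 = 2, disc(K) = -2392.
Check p | disc: -2392 mod 31 = 26.
p does not divide disc. Compute Legendre symbol (d/p):
22^((31-1)/2) mod 31 = -1
(d/p) = -1, so p is inert: (p) stays prime with e=1, f=2, g=1.
Therefore p is inert.

inert


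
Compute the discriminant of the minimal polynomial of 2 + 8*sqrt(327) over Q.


The element 2 + 8*sqrt(327) has minimal polynomial:
x^2 - 4*x - 20924
Discriminant = (-4)^2 - 4*(-20924)
= 16 + 83696
= 83712

83712


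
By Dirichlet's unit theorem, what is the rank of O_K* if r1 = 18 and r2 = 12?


By Dirichlet's unit theorem:
rank = r1 + r2 - 1
= 18 + 12 - 1
= 29

29


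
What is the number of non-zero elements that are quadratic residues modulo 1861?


For prime p, the number of non-zero quadratic residues is (p-1)/2.
= (1861-1)/2
= 930

930


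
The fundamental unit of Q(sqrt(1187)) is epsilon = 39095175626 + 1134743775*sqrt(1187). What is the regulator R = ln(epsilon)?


epsilon = 39095175626 + 1134743775*sqrt(1187)
= 7.8190e+10
R = ln(7.8190e+10)
= 25.0824

25.0824


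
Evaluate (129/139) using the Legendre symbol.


p = 139 is prime, so compute (129/139) with the reciprocity algorithm (Jacobi-symbol steps: pull out 2s via (2/n), flip via reciprocity, reduce):
  reciprocity: (129/139) -> +(139/129)
  reduce: (10/129)
  pull out 2: (2/129) = +1  (since 129 mod 8 = 1)
  reciprocity: (5/129) -> +(129/5)
  reduce: (4/5)
  pull out 2: (2/5) = -1  (since 5 mod 8 = 5)
  pull out 2: (2/5) = -1  (since 5 mod 8 = 5)
  (1/5) = 1
Product of signs = 1
(129/139) = 1

1


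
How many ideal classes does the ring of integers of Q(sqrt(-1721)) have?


K = Q(sqrt(-1721)). d mod 4 = 3, so D = disc(K) = 4d = -6884
h(K) equals the number of primitive reduced positive-definite forms (a, b, c) = a*x^2 + b*x*y + c*y^2 with b^2 - 4ac = D,
where reduced means |b| <= a <= c, with b >= 0 whenever |b| = a or a = c, and primitive means gcd(a, b, c) = 1.
Reduced forces 3a^2 <= |D| = 6884, so 1 <= a <= 47; b must have the parity of D, and c = (b^2 - D)/(4a) must be an integer >= a.
Enumerate a = 1..47, b in [-a, a]:
  a=1: (1, 0, 1721)  [1]
  a=2: (2, 2, 861)  [1]
  a=3: (3, -2, 574), (3, 2, 574)  [2]
  a=4: none
  a=5: (5, -4, 345), (5, 4, 345)  [2]
  a=6: (6, -2, 287), (6, 2, 287)  [2]
  a=7: (7, -2, 246), (7, 2, 246)  [2]
  a=8: none
  a=9: (9, -8, 193), (9, 8, 193)  [2]
  a=10: (10, -6, 173), (10, 6, 173)  [2]
  a=11..13: none
  a=14: (14, -2, 123), (14, 2, 123)  [2]
  a=15: (15, -14, 118), (15, -4, 115), (15, 4, 115), (15, 14, 118)  [4]
  a=16: none
  a=17: (17, -16, 105), (17, 16, 105)  [2]
  a=18: (18, -10, 97), (18, 10, 97)  [2]
  a=19..20: none
  a=21: (21, -16, 85), (21, -2, 82), (21, 2, 82), (21, 16, 85)  [4]
  a=22: none
  a=23: (23, -4, 75), (23, 4, 75)  [2]
  a=24: none
  a=25: (25, -4, 69), (25, 4, 69)  [2]
  a=26: none
  a=27: (27, -26, 70), (27, 26, 70)  [2]
  a=28..29: none
  a=30: (30, -26, 63), (30, -14, 59), (30, 14, 59), (30, 26, 63)  [4]
  a=31..33: none
  a=34: (34, -18, 53), (34, 18, 53)  [2]
  a=35: (35, -26, 54), (35, -16, 51), (35, 16, 51), (35, 26, 54)  [4]
  a=36..40: none
  a=41: (41, -2, 42), (41, 2, 42)  [2]
  a=42: (42, -26, 45), (42, 26, 45)  [2]
  a=43..44: none
  a=45: (45, -44, 49), (45, 44, 49)  [2]
  a=46: (46, -42, 47), (46, 42, 47)  [2]
  a=47: none
Total reduced forms: 1 + 1 + 2 + 2 + 2 + 2 + 2 + 2 + 2 + 4 + 2 + 2 + 4 + 2 + 2 + 2 + 4 + 2 + 4 + 2 + 2 + 2 + 2 = 52
h = 52

52


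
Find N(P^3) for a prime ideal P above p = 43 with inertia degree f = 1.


N(P^a) = p^(a*f)
= 43^(3*1)
= 43^3
= 79507

79507


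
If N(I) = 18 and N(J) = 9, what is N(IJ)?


N(IJ) = N(I) * N(J)
= 18 * 9
= 162

162


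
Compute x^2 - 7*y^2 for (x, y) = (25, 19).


x^2 - d*y^2
= 25^2 - 7*19^2
= 625 - 2527
= -1902

-1902


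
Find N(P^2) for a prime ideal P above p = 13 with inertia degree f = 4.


N(P^a) = p^(a*f)
= 13^(2*4)
= 13^8
= 815730721

815730721


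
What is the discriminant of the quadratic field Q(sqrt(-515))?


For K = Q(sqrt(d)) with d squarefree: disc(K) = d if d = 1 mod 4, and disc(K) = 4d if d = 2 or 3 mod 4.
Here d = -515, and d mod 4 = 1.
d = 1 mod 4 (O_K = Z[(1+sqrt(d))/2]), so disc(K) = d = -515

-515


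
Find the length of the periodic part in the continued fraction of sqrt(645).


Run the CF algorithm for sqrt(645).
a_0 = floor(sqrt(645)) = 25; set m_0=0, q_0=1.
Recurrence: m' = q*a - m,  q' = (d - m'^2)/q,  a' = floor((a_0 + m')/q').
  step 1: m=25, q=20, a=2
  step 2: m=15, q=21, a=1
  step 3: m=6, q=29, a=1
  step 4: m=23, q=4, a=12
  step 5: m=25, q=5, a=10
  step 6: m=25, q=4, a=12
  step 7: m=23, q=29, a=1
  step 8: m=6, q=21, a=1
  step 9: m=15, q=20, a=2
  step 10: m=25, q=1, a=50
a_10 = 2*a_0 = 50, so the period closes here.
sqrt(645) = [25; 2, 1, 1, 12, 10, 12, 1, 1, 2, 50]
Period length = 10

10


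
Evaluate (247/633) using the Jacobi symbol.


Compute (247/633) via quadratic reciprocity:
  reciprocity: (247/633) -> +(633/247)
  reduce: (139/247)
  reciprocity: (139/247) -> -(247/139)
  reduce: (108/139)
  pull out 2: (2/139) = -1  (since 139 mod 8 = 3)
  pull out 2: (2/139) = -1  (since 139 mod 8 = 3)
  reciprocity: (27/139) -> -(139/27)
  reduce: (4/27)
  pull out 2: (2/27) = -1  (since 27 mod 8 = 3)
  pull out 2: (2/27) = -1  (since 27 mod 8 = 3)
  (1/27) = 1
Product of signs = 1

1


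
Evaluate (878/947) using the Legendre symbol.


p = 947 is prime, so compute (878/947) with the reciprocity algorithm (Jacobi-symbol steps: pull out 2s via (2/n), flip via reciprocity, reduce):
  pull out 2: (2/947) = -1  (since 947 mod 8 = 3)
  reciprocity: (439/947) -> -(947/439)
  reduce: (69/439)
  reciprocity: (69/439) -> +(439/69)
  reduce: (25/69)
  reciprocity: (25/69) -> +(69/25)
  reduce: (19/25)
  reciprocity: (19/25) -> +(25/19)
  reduce: (6/19)
  pull out 2: (2/19) = -1  (since 19 mod 8 = 3)
  reciprocity: (3/19) -> -(19/3)
  reduce: (1/3)
  (1/3) = 1
Product of signs = 1
(878/947) = 1

1


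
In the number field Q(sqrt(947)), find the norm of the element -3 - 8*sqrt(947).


N(a + b*sqrt(d)) = a^2 - d*b^2
= (-3)^2 - (947)*(-8)^2
= 9 - 60608
= -60599

-60599


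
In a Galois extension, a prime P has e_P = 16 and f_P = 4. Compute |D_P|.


|D_P| = e * f
= 16 * 4
= 64

64


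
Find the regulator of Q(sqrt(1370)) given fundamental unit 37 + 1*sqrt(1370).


epsilon = 37 + 1*sqrt(1370)
= 74.0135
R = ln(74.0135)
= 4.3042

4.3042


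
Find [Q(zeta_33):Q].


The degree equals Euler's totient phi(33).
33 = 3 * 11
phi(33) = 20

20


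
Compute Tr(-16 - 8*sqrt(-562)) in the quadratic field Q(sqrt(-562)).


Tr(a + b*sqrt(d)) = (a + b*sqrt(d)) + (a - b*sqrt(d)) = 2a
= 2 * (-16)
= -32

-32


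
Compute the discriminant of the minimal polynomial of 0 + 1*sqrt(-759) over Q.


The element 0 + 1*sqrt(-759) has minimal polynomial:
x^2 + 0*x + 759
Discriminant = (0)^2 - 4*(759)
= 0 - 3036
= -3036

-3036


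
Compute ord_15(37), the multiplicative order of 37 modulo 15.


We want ord_15(37), the smallest k >= 1 with 37^k = 1 mod 15.
n = 15 = 3 * 5, phi(15) = 8; the order divides phi(n).
Divisors of 8: 1, 2, 4, 8
Repeated squaring mod 15: 37^1 = 7, 37^2 = 4, 37^4 = 1, 37^8 = 1
Test divisors in increasing order:
  k=1: 37^1 = 7 mod 15
  k=2: 37^2 = 4 mod 15
  k=4: 37^4 = 1 mod 15  <- first divisor giving 1
Order = 4

4


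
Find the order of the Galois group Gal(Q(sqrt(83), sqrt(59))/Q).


The 2 square roots of distinct primes are multiplicatively independent over Q,
so [K:Q] = 2^2 and Gal(K/Q) is isomorphic to (Z/2Z)^2.
|Gal| = 2^2 = 4

4


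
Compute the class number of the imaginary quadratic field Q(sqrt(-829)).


K = Q(sqrt(-829)). d mod 4 = 3, so D = disc(K) = 4d = -3316
h(K) equals the number of primitive reduced positive-definite forms (a, b, c) = a*x^2 + b*x*y + c*y^2 with b^2 - 4ac = D,
where reduced means |b| <= a <= c, with b >= 0 whenever |b| = a or a = c, and primitive means gcd(a, b, c) = 1.
Reduced forces 3a^2 <= |D| = 3316, so 1 <= a <= 33; b must have the parity of D, and c = (b^2 - D)/(4a) must be an integer >= a.
Enumerate a = 1..33, b in [-a, a]:
  a=1: (1, 0, 829)  [1]
  a=2: (2, 2, 415)  [1]
  a=3..4: none
  a=5: (5, -2, 166), (5, 2, 166)  [2]
  a=6: none
  a=7: (7, -4, 119), (7, 4, 119)  [2]
  a=8..9: none
  a=10: (10, -2, 83), (10, 2, 83)  [2]
  a=11..12: none
  a=13: (13, -8, 65), (13, 8, 65)  [2]
  a=14: (14, -10, 61), (14, 10, 61)  [2]
  a=15..16: none
  a=17: (17, -4, 49), (17, 4, 49)  [2]
  a=18: none
  a=19: (19, -16, 47), (19, 16, 47)  [2]
  a=20..24: none
  a=25: (25, -22, 38), (25, 22, 38)  [2]
  a=26: (26, -18, 35), (26, 18, 35)  [2]
  a=27..30: none
  a=31: (31, -30, 34), (31, 30, 34)  [2]
  a=32..33: none
Total reduced forms: 1 + 1 + 2 + 2 + 2 + 2 + 2 + 2 + 2 + 2 + 2 + 2 = 22
h = 22

22


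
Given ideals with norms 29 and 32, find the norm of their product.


N(IJ) = N(I) * N(J)
= 29 * 32
= 928

928


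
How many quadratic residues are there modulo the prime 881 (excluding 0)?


For prime p, the number of non-zero quadratic residues is (p-1)/2.
= (881-1)/2
= 440

440


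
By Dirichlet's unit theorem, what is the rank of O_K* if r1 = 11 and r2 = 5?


By Dirichlet's unit theorem:
rank = r1 + r2 - 1
= 11 + 5 - 1
= 15

15


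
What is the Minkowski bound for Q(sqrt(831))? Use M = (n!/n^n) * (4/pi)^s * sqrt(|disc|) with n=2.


d = 831, d mod 4 = 3, so disc(K) = 4d = 3324; |disc(K)| = 3324
Real quadratic field, so n = 2, s = r2 = 0, r1 = 2
M = (n!/n^n) * (4/pi)^s * sqrt(|disc(K)|) = (2!/2^2) * (4/pi)^0 * sqrt(3324)
= 0.5 * 1.000000 * 57.654141
= 28.8271

28.8271


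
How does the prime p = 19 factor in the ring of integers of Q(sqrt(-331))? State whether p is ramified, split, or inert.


K = Q(sqrt(-331)). Since d mod 4 = 1, disc(K) = -331.
Check p | disc: -331 mod 19 = 11.
p does not divide disc. Compute Legendre symbol (d/p):
11^((19-1)/2) mod 19 = 1
(d/p) = 1, so p splits: (p) = P*P' with e=1, f=1, g=2.
Therefore p is split.

split


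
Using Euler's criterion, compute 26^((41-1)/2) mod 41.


p = 41 is prime and the exponent is (p-1)/2 = 20, so by Euler's criterion 26^20 = (26/41) = +1 or -1 mod 41.
Compute by square-and-multiply:
  20 = 16 + 4 (binary 10100)
  Repeated squaring mod 41: 26^1 = 26, 26^2 = 20, 26^4 = 31, 26^8 = 18, 26^16 = 37
  26^20 = 26^16 * 26^4 = 37 * 31 mod 41
    37 * 31 = 1147 = 40 mod 41
  26^20 = 40 mod 41
Result 40 = p - 1 = -1 mod 41: 26 is a quadratic non-residue mod 41. As a residue in [0, p-1] the value is 40.
26^20 mod 41 = 40

40


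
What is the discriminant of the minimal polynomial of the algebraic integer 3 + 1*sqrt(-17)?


The element 3 + 1*sqrt(-17) has minimal polynomial:
x^2 - 6*x + 26
Discriminant = (-6)^2 - 4*(26)
= 36 - 104
= -68

-68


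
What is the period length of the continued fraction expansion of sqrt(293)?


Run the CF algorithm for sqrt(293).
a_0 = floor(sqrt(293)) = 17; set m_0=0, q_0=1.
Recurrence: m' = q*a - m,  q' = (d - m'^2)/q,  a' = floor((a_0 + m')/q').
  step 1: m=17, q=4, a=8
  step 2: m=15, q=17, a=1
  step 3: m=2, q=17, a=1
  step 4: m=15, q=4, a=8
  step 5: m=17, q=1, a=34
a_5 = 2*a_0 = 34, so the period closes here.
sqrt(293) = [17; 8, 1, 1, 8, 34]
Period length = 5

5


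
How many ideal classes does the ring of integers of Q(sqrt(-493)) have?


K = Q(sqrt(-493)). d mod 4 = 3, so D = disc(K) = 4d = -1972
h(K) equals the number of primitive reduced positive-definite forms (a, b, c) = a*x^2 + b*x*y + c*y^2 with b^2 - 4ac = D,
where reduced means |b| <= a <= c, with b >= 0 whenever |b| = a or a = c, and primitive means gcd(a, b, c) = 1.
Reduced forces 3a^2 <= |D| = 1972, so 1 <= a <= 25; b must have the parity of D, and c = (b^2 - D)/(4a) must be an integer >= a.
Enumerate a = 1..25, b in [-a, a]:
  a=1: (1, 0, 493)  [1]
  a=2: (2, 2, 247)  [1]
  a=3..6: none
  a=7: (7, -4, 71), (7, 4, 71)  [2]
  a=8..12: none
  a=13: (13, -2, 38), (13, 2, 38)  [2]
  a=14: (14, -10, 37), (14, 10, 37)  [2]
  a=15..16: none
  a=17: (17, 0, 29)  [1]
  a=18: none
  a=19: (19, -2, 26), (19, 2, 26)  [2]
  a=20..22: none
  a=23: (23, 12, 23)  [1]
  a=24..25: none
Total reduced forms: 1 + 1 + 2 + 2 + 2 + 1 + 2 + 1 = 12
h = 12

12


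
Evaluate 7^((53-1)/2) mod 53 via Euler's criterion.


p = 53 is prime and the exponent is (p-1)/2 = 26, so by Euler's criterion 7^26 = (7/53) = +1 or -1 mod 53.
Compute by square-and-multiply:
  26 = 16 + 8 + 2 (binary 11010)
  Repeated squaring mod 53: 7^1 = 7, 7^2 = 49, 7^4 = 16, 7^8 = 44, 7^16 = 28
  7^26 = 7^16 * 7^8 * 7^2 = 28 * 44 * 49 mod 53
    28 * 44 = 1232 = 13 mod 53
    13 * 49 = 637 = 1 mod 53
  7^26 = 1 mod 53
Result 1: 7 is a quadratic residue mod 53.
7^26 mod 53 = 1

1


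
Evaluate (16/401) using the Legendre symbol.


p = 401 is prime, so compute (16/401) with the reciprocity algorithm (Jacobi-symbol steps: pull out 2s via (2/n), flip via reciprocity, reduce):
  pull out 2: (2/401) = +1  (since 401 mod 8 = 1)
  pull out 2: (2/401) = +1  (since 401 mod 8 = 1)
  pull out 2: (2/401) = +1  (since 401 mod 8 = 1)
  pull out 2: (2/401) = +1  (since 401 mod 8 = 1)
  (1/401) = 1
Product of signs = 1
(16/401) = 1

1


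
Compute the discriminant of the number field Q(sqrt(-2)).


For K = Q(sqrt(d)) with d squarefree: disc(K) = d if d = 1 mod 4, and disc(K) = 4d if d = 2 or 3 mod 4.
Here d = -2, and d mod 4 = 2.
d = 2 mod 4, not 1 (O_K = Z[sqrt(d)]), so disc(K) = 4d = 4 * (-2) = -8

-8


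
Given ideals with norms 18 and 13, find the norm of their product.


N(IJ) = N(I) * N(J)
= 18 * 13
= 234

234


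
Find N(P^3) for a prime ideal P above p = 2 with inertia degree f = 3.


N(P^a) = p^(a*f)
= 2^(3*3)
= 2^9
= 512

512


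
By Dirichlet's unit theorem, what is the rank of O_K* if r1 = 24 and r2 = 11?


By Dirichlet's unit theorem:
rank = r1 + r2 - 1
= 24 + 11 - 1
= 34

34


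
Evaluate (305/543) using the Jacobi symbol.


Compute (305/543) via quadratic reciprocity:
  reciprocity: (305/543) -> +(543/305)
  reduce: (238/305)
  pull out 2: (2/305) = +1  (since 305 mod 8 = 1)
  reciprocity: (119/305) -> +(305/119)
  reduce: (67/119)
  reciprocity: (67/119) -> -(119/67)
  reduce: (52/67)
  pull out 2: (2/67) = -1  (since 67 mod 8 = 3)
  pull out 2: (2/67) = -1  (since 67 mod 8 = 3)
  reciprocity: (13/67) -> +(67/13)
  reduce: (2/13)
  pull out 2: (2/13) = -1  (since 13 mod 8 = 5)
  (1/13) = 1
Product of signs = 1

1


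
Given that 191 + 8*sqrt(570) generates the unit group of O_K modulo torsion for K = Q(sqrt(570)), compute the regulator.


epsilon = 191 + 8*sqrt(570)
= 381.9974
R = ln(381.9974)
= 5.9454

5.9454


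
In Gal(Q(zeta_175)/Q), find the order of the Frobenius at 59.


The Frobenius at p in Gal(Q(zeta_n)/Q) = (Z/nZ)* is the class of p, so its order is ord_175(59), the smallest k >= 1 with 59^k = 1 mod 175.
n = 175 = 5^2 * 7, phi(175) = 120; the order divides phi(n).
Divisors of 120: 1, 2, 3, 4, 5, 6, 8, 10, 12, 15, 20, 24, 30, 40, 60, 120
Repeated squaring mod 175: 59^1 = 59, 59^2 = 156, 59^4 = 11, 59^8 = 121, 59^16 = 116, 59^32 = 156, 59^64 = 11
Test divisors in increasing order:
  k=1: 59^1 = 59 mod 175
  k=2: 59^2 = 156 mod 175
  k=3: 59^3 = 156 * 59 = 104 mod 175
  k=4: 59^4 = 11 mod 175
  k=5: 59^5 = 11 * 59 = 124 mod 175
  k=6: 59^6 = 11 * 156 = 141 mod 175
  k=8: 59^8 = 121 mod 175
  k=10: 59^10 = 121 * 156 = 151 mod 175
  k=12: 59^12 = 121 * 11 = 106 mod 175
  k=15: 59^15 = 121 * 11 * 156 * 59 = 174 mod 175
  k=20: 59^20 = 116 * 11 = 51 mod 175
  k=24: 59^24 = 116 * 121 = 36 mod 175
  k=30: 59^30 = 116 * 121 * 11 * 156 = 1 mod 175  <- first divisor giving 1
Order = 30

30


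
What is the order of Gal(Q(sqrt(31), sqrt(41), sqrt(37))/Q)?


The 3 square roots of distinct primes are multiplicatively independent over Q,
so [K:Q] = 2^3 and Gal(K/Q) is isomorphic to (Z/2Z)^3.
|Gal| = 2^3 = 8

8


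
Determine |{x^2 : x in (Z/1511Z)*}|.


For prime p, the number of non-zero quadratic residues is (p-1)/2.
= (1511-1)/2
= 755

755


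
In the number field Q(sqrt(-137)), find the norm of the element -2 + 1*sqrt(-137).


N(a + b*sqrt(d)) = a^2 - d*b^2
= (-2)^2 - (-137)*(1)^2
= 4 + 137
= 141

141


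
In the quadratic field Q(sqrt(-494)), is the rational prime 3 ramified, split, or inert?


K = Q(sqrt(-494)). Since d mod 4 = 2, disc(K) = -1976.
Check p | disc: -1976 mod 3 = 1.
p does not divide disc. Compute Legendre symbol (d/p):
1^((3-1)/2) mod 3 = 1
(d/p) = 1, so p splits: (p) = P*P' with e=1, f=1, g=2.
Therefore p is split.

split


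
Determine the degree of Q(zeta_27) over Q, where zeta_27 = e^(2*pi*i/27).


The degree equals Euler's totient phi(27).
27 = 3^3
phi(27) = 18

18


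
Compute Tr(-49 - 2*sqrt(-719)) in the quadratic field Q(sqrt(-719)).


Tr(a + b*sqrt(d)) = (a + b*sqrt(d)) + (a - b*sqrt(d)) = 2a
= 2 * (-49)
= -98

-98


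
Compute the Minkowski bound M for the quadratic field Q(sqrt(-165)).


d = -165, d mod 4 = 3, so disc(K) = 4d = -660; |disc(K)| = 660
Imaginary quadratic field, so n = 2, s = r2 = 1, r1 = 0
M = (n!/n^n) * (4/pi)^s * sqrt(|disc(K)|) = (2!/2^2) * (4/pi)^1 * sqrt(660)
= 0.5 * 1.273240 * 25.690465
= 16.3551

16.3551


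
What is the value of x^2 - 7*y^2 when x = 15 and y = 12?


x^2 - d*y^2
= 15^2 - 7*12^2
= 225 - 1008
= -783

-783


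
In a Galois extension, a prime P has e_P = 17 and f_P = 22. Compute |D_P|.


|D_P| = e * f
= 17 * 22
= 374

374


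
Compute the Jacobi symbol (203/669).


Compute (203/669) via quadratic reciprocity:
  reciprocity: (203/669) -> +(669/203)
  reduce: (60/203)
  pull out 2: (2/203) = -1  (since 203 mod 8 = 3)
  pull out 2: (2/203) = -1  (since 203 mod 8 = 3)
  reciprocity: (15/203) -> -(203/15)
  reduce: (8/15)
  pull out 2: (2/15) = +1  (since 15 mod 8 = 7)
  pull out 2: (2/15) = +1  (since 15 mod 8 = 7)
  pull out 2: (2/15) = +1  (since 15 mod 8 = 7)
  (1/15) = 1
Product of signs = -1

-1


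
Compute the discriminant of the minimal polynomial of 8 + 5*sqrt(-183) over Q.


The element 8 + 5*sqrt(-183) has minimal polynomial:
x^2 - 16*x + 4639
Discriminant = (-16)^2 - 4*(4639)
= 256 - 18556
= -18300

-18300


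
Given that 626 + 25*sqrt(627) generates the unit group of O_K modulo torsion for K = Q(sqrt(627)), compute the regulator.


epsilon = 626 + 25*sqrt(627)
= 1251.9992
R = ln(1251.9992)
= 7.1325

7.1325


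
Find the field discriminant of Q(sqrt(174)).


For K = Q(sqrt(d)) with d squarefree: disc(K) = d if d = 1 mod 4, and disc(K) = 4d if d = 2 or 3 mod 4.
Here d = 174, and d mod 4 = 2.
d = 2 mod 4, not 1 (O_K = Z[sqrt(d)]), so disc(K) = 4d = 4 * (174) = 696

696


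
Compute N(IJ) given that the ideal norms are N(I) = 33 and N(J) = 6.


N(IJ) = N(I) * N(J)
= 33 * 6
= 198

198


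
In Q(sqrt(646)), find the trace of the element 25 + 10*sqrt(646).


Tr(a + b*sqrt(d)) = (a + b*sqrt(d)) + (a - b*sqrt(d)) = 2a
= 2 * (25)
= 50

50


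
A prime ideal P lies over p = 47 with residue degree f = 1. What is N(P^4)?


N(P^a) = p^(a*f)
= 47^(4*1)
= 47^4
= 4879681

4879681


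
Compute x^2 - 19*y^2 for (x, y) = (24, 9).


x^2 - d*y^2
= 24^2 - 19*9^2
= 576 - 1539
= -963

-963


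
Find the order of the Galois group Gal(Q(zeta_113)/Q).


|Gal(Q(zeta_113)/Q)| = phi(113)
= 112

112


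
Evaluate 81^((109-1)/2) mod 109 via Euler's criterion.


p = 109 is prime and the exponent is (p-1)/2 = 54, so by Euler's criterion 81^54 = (81/109) = +1 or -1 mod 109.
Compute by square-and-multiply:
  54 = 32 + 16 + 4 + 2 (binary 110110)
  Repeated squaring mod 109: 81^1 = 81, 81^2 = 21, 81^4 = 5, 81^8 = 25, 81^16 = 80, 81^32 = 78
  81^54 = 81^32 * 81^16 * 81^4 * 81^2 = 78 * 80 * 5 * 21 mod 109
    78 * 80 = 6240 = 27 mod 109
    27 * 5 = 135 = 26 mod 109
    26 * 21 = 546 = 1 mod 109
  81^54 = 1 mod 109
Result 1: 81 is a quadratic residue mod 109.
81^54 mod 109 = 1

1


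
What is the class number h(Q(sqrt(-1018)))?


K = Q(sqrt(-1018)). d mod 4 = 2, so D = disc(K) = 4d = -4072
h(K) equals the number of primitive reduced positive-definite forms (a, b, c) = a*x^2 + b*x*y + c*y^2 with b^2 - 4ac = D,
where reduced means |b| <= a <= c, with b >= 0 whenever |b| = a or a = c, and primitive means gcd(a, b, c) = 1.
Reduced forces 3a^2 <= |D| = 4072, so 1 <= a <= 36; b must have the parity of D, and c = (b^2 - D)/(4a) must be an integer >= a.
Enumerate a = 1..36, b in [-a, a]:
  a=1: (1, 0, 1018)  [1]
  a=2: (2, 0, 509)  [1]
  a=3..6: none
  a=7: (7, -4, 146), (7, 4, 146)  [2]
  a=8..10: none
  a=11: (11, -8, 94), (11, 8, 94)  [2]
  a=12: none
  a=13: (13, -6, 79), (13, 6, 79)  [2]
  a=14: (14, -4, 73), (14, 4, 73)  [2]
  a=15..16: none
  a=17: (17, -12, 62), (17, 12, 62)  [2]
  a=18..21: none
  a=22: (22, -8, 47), (22, 8, 47)  [2]
  a=23..25: none
  a=26: (26, -20, 43), (26, 20, 43)  [2]
  a=27..30: none
  a=31: (31, -12, 34), (31, 12, 34)  [2]
  a=32..36: none
Total reduced forms: 1 + 1 + 2 + 2 + 2 + 2 + 2 + 2 + 2 + 2 = 18
h = 18

18


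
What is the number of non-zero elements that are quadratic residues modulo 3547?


For prime p, the number of non-zero quadratic residues is (p-1)/2.
= (3547-1)/2
= 1773

1773


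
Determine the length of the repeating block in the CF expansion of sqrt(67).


Run the CF algorithm for sqrt(67).
a_0 = floor(sqrt(67)) = 8; set m_0=0, q_0=1.
Recurrence: m' = q*a - m,  q' = (d - m'^2)/q,  a' = floor((a_0 + m')/q').
  step 1: m=8, q=3, a=5
  step 2: m=7, q=6, a=2
  step 3: m=5, q=7, a=1
  step 4: m=2, q=9, a=1
  step 5: m=7, q=2, a=7
  step 6: m=7, q=9, a=1
  step 7: m=2, q=7, a=1
  step 8: m=5, q=6, a=2
  step 9: m=7, q=3, a=5
  step 10: m=8, q=1, a=16
a_10 = 2*a_0 = 16, so the period closes here.
sqrt(67) = [8; 5, 2, 1, 1, 7, 1, 1, 2, 5, 16]
Period length = 10

10


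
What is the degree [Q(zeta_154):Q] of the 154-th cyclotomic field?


The degree equals Euler's totient phi(154).
154 = 2 * 7 * 11
phi(154) = 60

60


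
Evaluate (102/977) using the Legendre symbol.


p = 977 is prime, so compute (102/977) with the reciprocity algorithm (Jacobi-symbol steps: pull out 2s via (2/n), flip via reciprocity, reduce):
  pull out 2: (2/977) = +1  (since 977 mod 8 = 1)
  reciprocity: (51/977) -> +(977/51)
  reduce: (8/51)
  pull out 2: (2/51) = -1  (since 51 mod 8 = 3)
  pull out 2: (2/51) = -1  (since 51 mod 8 = 3)
  pull out 2: (2/51) = -1  (since 51 mod 8 = 3)
  (1/51) = 1
Product of signs = -1
(102/977) = -1

-1


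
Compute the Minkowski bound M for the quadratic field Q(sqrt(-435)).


d = -435, d mod 4 = 1, so disc(K) = d = -435; |disc(K)| = 435
Imaginary quadratic field, so n = 2, s = r2 = 1, r1 = 0
M = (n!/n^n) * (4/pi)^s * sqrt(|disc(K)|) = (2!/2^2) * (4/pi)^1 * sqrt(435)
= 0.5 * 1.273240 * 20.856654
= 13.2778

13.2778


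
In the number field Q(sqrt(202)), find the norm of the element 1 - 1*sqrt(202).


N(a + b*sqrt(d)) = a^2 - d*b^2
= (1)^2 - (202)*(-1)^2
= 1 - 202
= -201

-201


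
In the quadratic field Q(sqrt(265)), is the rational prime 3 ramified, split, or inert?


K = Q(sqrt(265)). Since d mod 4 = 1, disc(K) = 265.
Check p | disc: 265 mod 3 = 1.
p does not divide disc. Compute Legendre symbol (d/p):
1^((3-1)/2) mod 3 = 1
(d/p) = 1, so p splits: (p) = P*P' with e=1, f=1, g=2.
Therefore p is split.

split


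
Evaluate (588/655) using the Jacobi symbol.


Compute (588/655) via quadratic reciprocity:
  pull out 2: (2/655) = +1  (since 655 mod 8 = 7)
  pull out 2: (2/655) = +1  (since 655 mod 8 = 7)
  reciprocity: (147/655) -> -(655/147)
  reduce: (67/147)
  reciprocity: (67/147) -> -(147/67)
  reduce: (13/67)
  reciprocity: (13/67) -> +(67/13)
  reduce: (2/13)
  pull out 2: (2/13) = -1  (since 13 mod 8 = 5)
  (1/13) = 1
Product of signs = -1

-1


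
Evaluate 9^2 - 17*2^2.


x^2 - d*y^2
= 9^2 - 17*2^2
= 81 - 68
= 13

13


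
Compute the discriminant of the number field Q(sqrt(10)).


For K = Q(sqrt(d)) with d squarefree: disc(K) = d if d = 1 mod 4, and disc(K) = 4d if d = 2 or 3 mod 4.
Here d = 10, and d mod 4 = 2.
d = 2 mod 4, not 1 (O_K = Z[sqrt(d)]), so disc(K) = 4d = 4 * (10) = 40

40


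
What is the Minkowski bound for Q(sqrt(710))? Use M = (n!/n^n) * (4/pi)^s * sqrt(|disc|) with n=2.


d = 710, d mod 4 = 2, so disc(K) = 4d = 2840; |disc(K)| = 2840
Real quadratic field, so n = 2, s = r2 = 0, r1 = 2
M = (n!/n^n) * (4/pi)^s * sqrt(|disc(K)|) = (2!/2^2) * (4/pi)^0 * sqrt(2840)
= 0.5 * 1.000000 * 53.291650
= 26.6458

26.6458


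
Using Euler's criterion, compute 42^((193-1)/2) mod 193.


p = 193 is prime and the exponent is (p-1)/2 = 96, so by Euler's criterion 42^96 = (42/193) = +1 or -1 mod 193.
Compute by square-and-multiply:
  96 = 64 + 32 (binary 1100000)
  Repeated squaring mod 193: 42^1 = 42, 42^2 = 27, 42^4 = 150, 42^8 = 112, 42^16 = 192, 42^32 = 1, 42^64 = 1
  42^96 = 42^64 * 42^32 = 1 * 1 mod 193
    1 * 1 = 1 = 1 mod 193
  42^96 = 1 mod 193
Result 1: 42 is a quadratic residue mod 193.
42^96 mod 193 = 1

1


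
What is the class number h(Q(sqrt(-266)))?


K = Q(sqrt(-266)). d mod 4 = 2, so D = disc(K) = 4d = -1064
h(K) equals the number of primitive reduced positive-definite forms (a, b, c) = a*x^2 + b*x*y + c*y^2 with b^2 - 4ac = D,
where reduced means |b| <= a <= c, with b >= 0 whenever |b| = a or a = c, and primitive means gcd(a, b, c) = 1.
Reduced forces 3a^2 <= |D| = 1064, so 1 <= a <= 18; b must have the parity of D, and c = (b^2 - D)/(4a) must be an integer >= a.
Enumerate a = 1..18, b in [-a, a]:
  a=1: (1, 0, 266)  [1]
  a=2: (2, 0, 133)  [1]
  a=3: (3, -2, 89), (3, 2, 89)  [2]
  a=4: none
  a=5: (5, -4, 54), (5, 4, 54)  [2]
  a=6: (6, -4, 45), (6, 4, 45)  [2]
  a=7: (7, 0, 38)  [1]
  a=8: none
  a=9: (9, -4, 30), (9, 4, 30)  [2]
  a=10: (10, -4, 27), (10, 4, 27)  [2]
  a=11: (11, -6, 25), (11, 6, 25)  [2]
  a=12..13: none
  a=14: (14, 0, 19)  [1]
  a=15: (15, -14, 21), (15, -4, 18), (15, 4, 18), (15, 14, 21)  [4]
  a=16..18: none
Total reduced forms: 1 + 1 + 2 + 2 + 2 + 1 + 2 + 2 + 2 + 1 + 4 = 20
h = 20

20


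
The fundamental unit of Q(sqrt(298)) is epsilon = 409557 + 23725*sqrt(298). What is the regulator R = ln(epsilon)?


epsilon = 409557 + 23725*sqrt(298)
= 819114.0000
R = ln(819114.0000)
= 13.6160

13.6160


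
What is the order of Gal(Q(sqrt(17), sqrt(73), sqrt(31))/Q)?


The 3 square roots of distinct primes are multiplicatively independent over Q,
so [K:Q] = 2^3 and Gal(K/Q) is isomorphic to (Z/2Z)^3.
|Gal| = 2^3 = 8

8


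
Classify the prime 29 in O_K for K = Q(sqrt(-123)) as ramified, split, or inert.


K = Q(sqrt(-123)). Since d mod 4 = 1, disc(K) = -123.
Check p | disc: -123 mod 29 = 22.
p does not divide disc. Compute Legendre symbol (d/p):
22^((29-1)/2) mod 29 = 1
(d/p) = 1, so p splits: (p) = P*P' with e=1, f=1, g=2.
Therefore p is split.

split


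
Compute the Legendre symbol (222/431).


p = 431 is prime, so compute (222/431) with the reciprocity algorithm (Jacobi-symbol steps: pull out 2s via (2/n), flip via reciprocity, reduce):
  pull out 2: (2/431) = +1  (since 431 mod 8 = 7)
  reciprocity: (111/431) -> -(431/111)
  reduce: (98/111)
  pull out 2: (2/111) = +1  (since 111 mod 8 = 7)
  reciprocity: (49/111) -> +(111/49)
  reduce: (13/49)
  reciprocity: (13/49) -> +(49/13)
  reduce: (10/13)
  pull out 2: (2/13) = -1  (since 13 mod 8 = 5)
  reciprocity: (5/13) -> +(13/5)
  reduce: (3/5)
  reciprocity: (3/5) -> +(5/3)
  reduce: (2/3)
  pull out 2: (2/3) = -1  (since 3 mod 8 = 3)
  (1/3) = 1
Product of signs = -1
(222/431) = -1

-1


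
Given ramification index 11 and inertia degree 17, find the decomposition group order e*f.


|D_P| = e * f
= 11 * 17
= 187

187


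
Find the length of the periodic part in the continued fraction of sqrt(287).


Run the CF algorithm for sqrt(287).
a_0 = floor(sqrt(287)) = 16; set m_0=0, q_0=1.
Recurrence: m' = q*a - m,  q' = (d - m'^2)/q,  a' = floor((a_0 + m')/q').
  step 1: m=16, q=31, a=1
  step 2: m=15, q=2, a=15
  step 3: m=15, q=31, a=1
  step 4: m=16, q=1, a=32
a_4 = 2*a_0 = 32, so the period closes here.
sqrt(287) = [16; 1, 15, 1, 32]
Period length = 4

4


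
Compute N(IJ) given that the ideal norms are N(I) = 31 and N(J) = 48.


N(IJ) = N(I) * N(J)
= 31 * 48
= 1488

1488


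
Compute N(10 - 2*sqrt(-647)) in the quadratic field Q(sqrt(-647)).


N(a + b*sqrt(d)) = a^2 - d*b^2
= (10)^2 - (-647)*(-2)^2
= 100 + 2588
= 2688

2688


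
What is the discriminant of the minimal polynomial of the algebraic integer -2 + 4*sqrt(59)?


The element -2 + 4*sqrt(59) has minimal polynomial:
x^2 + 4*x - 940
Discriminant = (4)^2 - 4*(-940)
= 16 + 3760
= 3776

3776


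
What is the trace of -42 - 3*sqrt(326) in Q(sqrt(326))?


Tr(a + b*sqrt(d)) = (a + b*sqrt(d)) + (a - b*sqrt(d)) = 2a
= 2 * (-42)
= -84

-84


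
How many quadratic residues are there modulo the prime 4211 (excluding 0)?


For prime p, the number of non-zero quadratic residues is (p-1)/2.
= (4211-1)/2
= 2105

2105
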